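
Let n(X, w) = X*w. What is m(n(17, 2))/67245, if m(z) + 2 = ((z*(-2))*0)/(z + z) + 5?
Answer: 1/22415 ≈ 4.4613e-5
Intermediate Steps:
m(z) = 3 (m(z) = -2 + (((z*(-2))*0)/(z + z) + 5) = -2 + ((-2*z*0)/((2*z)) + 5) = -2 + (0*(1/(2*z)) + 5) = -2 + (0 + 5) = -2 + 5 = 3)
m(n(17, 2))/67245 = 3/67245 = 3*(1/67245) = 1/22415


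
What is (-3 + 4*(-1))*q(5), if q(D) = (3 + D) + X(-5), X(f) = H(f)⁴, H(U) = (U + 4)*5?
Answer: -4431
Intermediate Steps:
H(U) = 20 + 5*U (H(U) = (4 + U)*5 = 20 + 5*U)
X(f) = (20 + 5*f)⁴
q(D) = 628 + D (q(D) = (3 + D) + 625*(4 - 5)⁴ = (3 + D) + 625*(-1)⁴ = (3 + D) + 625*1 = (3 + D) + 625 = 628 + D)
(-3 + 4*(-1))*q(5) = (-3 + 4*(-1))*(628 + 5) = (-3 - 4)*633 = -7*633 = -4431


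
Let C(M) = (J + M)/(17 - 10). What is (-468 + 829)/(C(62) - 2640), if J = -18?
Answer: -2527/18436 ≈ -0.13707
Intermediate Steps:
C(M) = -18/7 + M/7 (C(M) = (-18 + M)/(17 - 10) = (-18 + M)/7 = (-18 + M)*(⅐) = -18/7 + M/7)
(-468 + 829)/(C(62) - 2640) = (-468 + 829)/((-18/7 + (⅐)*62) - 2640) = 361/((-18/7 + 62/7) - 2640) = 361/(44/7 - 2640) = 361/(-18436/7) = 361*(-7/18436) = -2527/18436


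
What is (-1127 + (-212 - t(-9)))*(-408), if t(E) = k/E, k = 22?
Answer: 1635944/3 ≈ 5.4532e+5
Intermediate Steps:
t(E) = 22/E
(-1127 + (-212 - t(-9)))*(-408) = (-1127 + (-212 - 22/(-9)))*(-408) = (-1127 + (-212 - 22*(-1)/9))*(-408) = (-1127 + (-212 - 1*(-22/9)))*(-408) = (-1127 + (-212 + 22/9))*(-408) = (-1127 - 1886/9)*(-408) = -12029/9*(-408) = 1635944/3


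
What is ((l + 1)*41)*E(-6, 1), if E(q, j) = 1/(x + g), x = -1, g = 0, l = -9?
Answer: 328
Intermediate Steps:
E(q, j) = -1 (E(q, j) = 1/(-1 + 0) = 1/(-1) = -1)
((l + 1)*41)*E(-6, 1) = ((-9 + 1)*41)*(-1) = -8*41*(-1) = -328*(-1) = 328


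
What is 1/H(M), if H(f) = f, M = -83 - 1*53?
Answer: -1/136 ≈ -0.0073529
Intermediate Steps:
M = -136 (M = -83 - 53 = -136)
1/H(M) = 1/(-136) = -1/136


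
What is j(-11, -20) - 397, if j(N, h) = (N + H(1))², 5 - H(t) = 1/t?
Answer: -348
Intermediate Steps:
H(t) = 5 - 1/t
j(N, h) = (4 + N)² (j(N, h) = (N + (5 - 1/1))² = (N + (5 - 1*1))² = (N + (5 - 1))² = (N + 4)² = (4 + N)²)
j(-11, -20) - 397 = (4 - 11)² - 397 = (-7)² - 397 = 49 - 397 = -348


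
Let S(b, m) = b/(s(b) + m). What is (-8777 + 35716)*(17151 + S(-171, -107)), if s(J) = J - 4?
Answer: 43432429689/94 ≈ 4.6205e+8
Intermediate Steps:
s(J) = -4 + J
S(b, m) = b/(-4 + b + m) (S(b, m) = b/((-4 + b) + m) = b/(-4 + b + m))
(-8777 + 35716)*(17151 + S(-171, -107)) = (-8777 + 35716)*(17151 - 171/(-4 - 171 - 107)) = 26939*(17151 - 171/(-282)) = 26939*(17151 - 171*(-1/282)) = 26939*(17151 + 57/94) = 26939*(1612251/94) = 43432429689/94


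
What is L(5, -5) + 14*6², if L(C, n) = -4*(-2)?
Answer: 512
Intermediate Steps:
L(C, n) = 8
L(5, -5) + 14*6² = 8 + 14*6² = 8 + 14*36 = 8 + 504 = 512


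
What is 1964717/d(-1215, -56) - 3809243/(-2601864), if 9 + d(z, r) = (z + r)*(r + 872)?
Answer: -387063033751/899503412760 ≈ -0.43031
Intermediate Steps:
d(z, r) = -9 + (872 + r)*(r + z) (d(z, r) = -9 + (z + r)*(r + 872) = -9 + (r + z)*(872 + r) = -9 + (872 + r)*(r + z))
1964717/d(-1215, -56) - 3809243/(-2601864) = 1964717/(-9 + (-56)**2 + 872*(-56) + 872*(-1215) - 56*(-1215)) - 3809243/(-2601864) = 1964717/(-9 + 3136 - 48832 - 1059480 + 68040) - 3809243*(-1/2601864) = 1964717/(-1037145) + 3809243/2601864 = 1964717*(-1/1037145) + 3809243/2601864 = -1964717/1037145 + 3809243/2601864 = -387063033751/899503412760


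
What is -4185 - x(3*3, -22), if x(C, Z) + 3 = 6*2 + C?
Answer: -4203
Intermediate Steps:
x(C, Z) = 9 + C (x(C, Z) = -3 + (6*2 + C) = -3 + (12 + C) = 9 + C)
-4185 - x(3*3, -22) = -4185 - (9 + 3*3) = -4185 - (9 + 9) = -4185 - 1*18 = -4185 - 18 = -4203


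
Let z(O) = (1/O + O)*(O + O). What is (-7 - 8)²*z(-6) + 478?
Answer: 17128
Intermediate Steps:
z(O) = 2*O*(O + 1/O) (z(O) = (1/O + O)*(2*O) = (O + 1/O)*(2*O) = 2*O*(O + 1/O))
(-7 - 8)²*z(-6) + 478 = (-7 - 8)²*(2 + 2*(-6)²) + 478 = (-15)²*(2 + 2*36) + 478 = 225*(2 + 72) + 478 = 225*74 + 478 = 16650 + 478 = 17128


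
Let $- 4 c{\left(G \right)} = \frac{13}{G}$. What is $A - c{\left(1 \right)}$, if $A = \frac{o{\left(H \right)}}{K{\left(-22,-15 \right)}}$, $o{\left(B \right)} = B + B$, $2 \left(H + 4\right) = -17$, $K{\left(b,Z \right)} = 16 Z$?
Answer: $\frac{161}{48} \approx 3.3542$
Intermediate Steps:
$H = - \frac{25}{2}$ ($H = -4 + \frac{1}{2} \left(-17\right) = -4 - \frac{17}{2} = - \frac{25}{2} \approx -12.5$)
$o{\left(B \right)} = 2 B$
$A = \frac{5}{48}$ ($A = \frac{2 \left(- \frac{25}{2}\right)}{16 \left(-15\right)} = - \frac{25}{-240} = \left(-25\right) \left(- \frac{1}{240}\right) = \frac{5}{48} \approx 0.10417$)
$c{\left(G \right)} = - \frac{13}{4 G}$ ($c{\left(G \right)} = - \frac{13 \frac{1}{G}}{4} = - \frac{13}{4 G}$)
$A - c{\left(1 \right)} = \frac{5}{48} - - \frac{13}{4 \cdot 1} = \frac{5}{48} - \left(- \frac{13}{4}\right) 1 = \frac{5}{48} - - \frac{13}{4} = \frac{5}{48} + \frac{13}{4} = \frac{161}{48}$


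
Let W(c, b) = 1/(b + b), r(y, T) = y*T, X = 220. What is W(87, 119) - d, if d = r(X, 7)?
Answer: -366519/238 ≈ -1540.0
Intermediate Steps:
r(y, T) = T*y
d = 1540 (d = 7*220 = 1540)
W(c, b) = 1/(2*b)
W(87, 119) - d = (½)/119 - 1*1540 = (½)*(1/119) - 1540 = 1/238 - 1540 = -366519/238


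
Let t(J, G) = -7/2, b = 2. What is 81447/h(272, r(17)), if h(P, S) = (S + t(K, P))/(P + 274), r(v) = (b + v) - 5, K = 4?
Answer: 4235244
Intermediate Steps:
r(v) = -3 + v (r(v) = (2 + v) - 5 = -3 + v)
t(J, G) = -7/2 (t(J, G) = -7*½ = -7/2)
h(P, S) = (-7/2 + S)/(274 + P) (h(P, S) = (S - 7/2)/(P + 274) = (-7/2 + S)/(274 + P))
81447/h(272, r(17)) = 81447/(((-7/2 + (-3 + 17))/(274 + 272))) = 81447/(((-7/2 + 14)/546)) = 81447/(((1/546)*(21/2))) = 81447/(1/52) = 81447*52 = 4235244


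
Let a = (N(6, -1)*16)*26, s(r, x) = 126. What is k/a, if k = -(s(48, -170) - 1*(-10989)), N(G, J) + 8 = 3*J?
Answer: 855/352 ≈ 2.4290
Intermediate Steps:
N(G, J) = -8 + 3*J
k = -11115 (k = -(126 - 1*(-10989)) = -(126 + 10989) = -1*11115 = -11115)
a = -4576 (a = ((-8 + 3*(-1))*16)*26 = ((-8 - 3)*16)*26 = -11*16*26 = -176*26 = -4576)
k/a = -11115/(-4576) = -11115*(-1/4576) = 855/352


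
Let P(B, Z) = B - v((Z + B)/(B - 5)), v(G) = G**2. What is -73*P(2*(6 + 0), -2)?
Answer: -35624/49 ≈ -727.02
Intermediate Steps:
P(B, Z) = B - (B + Z)**2/(-5 + B)**2 (P(B, Z) = B - ((Z + B)/(B - 5))**2 = B - ((B + Z)/(-5 + B))**2 = B - (B + Z)**2/(-5 + B)**2)
-73*P(2*(6 + 0), -2) = -73*(2*(6 + 0) - (2*(6 + 0) - 2)**2/(-5 + 2*(6 + 0))**2) = -73*(2*6 - (2*6 - 2)**2/(-5 + 2*6)**2) = -73*(12 - (12 - 2)**2/(-5 + 12)**2) = -73*(12 - 1*10**2/7**2) = -73*(12 - 1*1/49*100) = -73*(12 - 100/49) = -73*488/49 = -35624/49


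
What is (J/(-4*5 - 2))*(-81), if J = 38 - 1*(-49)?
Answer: 7047/22 ≈ 320.32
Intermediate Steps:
J = 87 (J = 38 + 49 = 87)
(J/(-4*5 - 2))*(-81) = (87/(-4*5 - 2))*(-81) = (87/(-20 - 2))*(-81) = (87/(-22))*(-81) = -1/22*87*(-81) = -87/22*(-81) = 7047/22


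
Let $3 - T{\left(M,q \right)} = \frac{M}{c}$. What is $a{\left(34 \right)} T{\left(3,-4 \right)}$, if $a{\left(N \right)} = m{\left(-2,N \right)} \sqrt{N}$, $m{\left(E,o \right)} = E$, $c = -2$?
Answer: $- 9 \sqrt{34} \approx -52.479$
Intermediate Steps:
$T{\left(M,q \right)} = 3 + \frac{M}{2}$ ($T{\left(M,q \right)} = 3 - \frac{M}{-2} = 3 - M \left(- \frac{1}{2}\right) = 3 - - \frac{M}{2} = 3 + \frac{M}{2}$)
$a{\left(N \right)} = - 2 \sqrt{N}$
$a{\left(34 \right)} T{\left(3,-4 \right)} = - 2 \sqrt{34} \left(3 + \frac{1}{2} \cdot 3\right) = - 2 \sqrt{34} \left(3 + \frac{3}{2}\right) = - 2 \sqrt{34} \cdot \frac{9}{2} = - 9 \sqrt{34}$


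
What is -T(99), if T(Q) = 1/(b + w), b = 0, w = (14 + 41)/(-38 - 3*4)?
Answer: 10/11 ≈ 0.90909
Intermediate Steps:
w = -11/10 (w = 55/(-38 - 12) = 55/(-50) = 55*(-1/50) = -11/10 ≈ -1.1000)
T(Q) = -10/11 (T(Q) = 1/(0 - 11/10) = 1/(-11/10) = -10/11)
-T(99) = -1*(-10/11) = 10/11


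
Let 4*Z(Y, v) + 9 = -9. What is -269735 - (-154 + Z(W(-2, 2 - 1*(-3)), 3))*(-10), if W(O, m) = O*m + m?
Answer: -271320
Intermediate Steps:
W(O, m) = m + O*m
Z(Y, v) = -9/2 (Z(Y, v) = -9/4 + (¼)*(-9) = -9/4 - 9/4 = -9/2)
-269735 - (-154 + Z(W(-2, 2 - 1*(-3)), 3))*(-10) = -269735 - (-154 - 9/2)*(-10) = -269735 - (-317)*(-10)/2 = -269735 - 1*1585 = -269735 - 1585 = -271320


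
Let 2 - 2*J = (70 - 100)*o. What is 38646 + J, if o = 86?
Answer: 39937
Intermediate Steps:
J = 1291 (J = 1 - (70 - 100)*86/2 = 1 - (-15)*86 = 1 - 1/2*(-2580) = 1 + 1290 = 1291)
38646 + J = 38646 + 1291 = 39937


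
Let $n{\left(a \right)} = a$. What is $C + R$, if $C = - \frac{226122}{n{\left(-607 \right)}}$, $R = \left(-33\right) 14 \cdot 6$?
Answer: $- \frac{1456482}{607} \approx -2399.5$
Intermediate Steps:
$R = -2772$ ($R = \left(-462\right) 6 = -2772$)
$C = \frac{226122}{607}$ ($C = - \frac{226122}{-607} = \left(-226122\right) \left(- \frac{1}{607}\right) = \frac{226122}{607} \approx 372.52$)
$C + R = \frac{226122}{607} - 2772 = - \frac{1456482}{607}$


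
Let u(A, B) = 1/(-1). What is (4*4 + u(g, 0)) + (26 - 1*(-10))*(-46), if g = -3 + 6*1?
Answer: -1641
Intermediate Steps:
g = 3 (g = -3 + 6 = 3)
u(A, B) = -1
(4*4 + u(g, 0)) + (26 - 1*(-10))*(-46) = (4*4 - 1) + (26 - 1*(-10))*(-46) = (16 - 1) + (26 + 10)*(-46) = 15 + 36*(-46) = 15 - 1656 = -1641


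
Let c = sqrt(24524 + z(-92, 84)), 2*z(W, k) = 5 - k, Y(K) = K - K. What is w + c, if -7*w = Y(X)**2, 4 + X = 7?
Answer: 3*sqrt(10882)/2 ≈ 156.48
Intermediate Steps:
X = 3 (X = -4 + 7 = 3)
Y(K) = 0
z(W, k) = 5/2 - k/2 (z(W, k) = (5 - k)/2 = 5/2 - k/2)
w = 0 (w = -1/7*0**2 = -1/7*0 = 0)
c = 3*sqrt(10882)/2 (c = sqrt(24524 + (5/2 - 1/2*84)) = sqrt(24524 + (5/2 - 42)) = sqrt(24524 - 79/2) = sqrt(48969/2) = 3*sqrt(10882)/2 ≈ 156.48)
w + c = 0 + 3*sqrt(10882)/2 = 3*sqrt(10882)/2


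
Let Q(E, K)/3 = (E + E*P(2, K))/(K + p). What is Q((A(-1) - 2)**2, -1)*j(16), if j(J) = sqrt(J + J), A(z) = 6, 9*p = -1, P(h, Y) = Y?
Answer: 0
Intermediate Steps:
p = -1/9 (p = (1/9)*(-1) = -1/9 ≈ -0.11111)
j(J) = sqrt(2)*sqrt(J) (j(J) = sqrt(2*J) = sqrt(2)*sqrt(J))
Q(E, K) = 3*(E + E*K)/(-1/9 + K) (Q(E, K) = 3*((E + E*K)/(K - 1/9)) = 3*((E + E*K)/(-1/9 + K)) = 3*(E + E*K)/(-1/9 + K))
Q((A(-1) - 2)**2, -1)*j(16) = (27*(6 - 2)**2*(1 - 1)/(-1 + 9*(-1)))*(sqrt(2)*sqrt(16)) = (27*4**2*0/(-1 - 9))*(sqrt(2)*4) = (27*16*0/(-10))*(4*sqrt(2)) = (27*16*(-1/10)*0)*(4*sqrt(2)) = 0*(4*sqrt(2)) = 0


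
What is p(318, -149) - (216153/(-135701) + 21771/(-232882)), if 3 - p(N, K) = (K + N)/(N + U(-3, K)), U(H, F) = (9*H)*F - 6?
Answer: 636670324762447/136996058422470 ≈ 4.6474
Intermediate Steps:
U(H, F) = -6 + 9*F*H (U(H, F) = 9*F*H - 6 = -6 + 9*F*H)
p(N, K) = 3 - (K + N)/(-6 + N - 27*K) (p(N, K) = 3 - (K + N)/(N + (-6 + 9*K*(-3))) = 3 - (K + N)/(N + (-6 - 27*K)) = 3 - (K + N)/(-6 + N - 27*K))
p(318, -149) - (216153/(-135701) + 21771/(-232882)) = 2*(-9 + 318 - 41*(-149))/(-6 + 318 - 27*(-149)) - (216153/(-135701) + 21771/(-232882)) = 2*(-9 + 318 + 6109)/(-6 + 318 + 4023) - (216153*(-1/135701) + 21771*(-1/232882)) = 2*6418/4335 - (-216153/135701 - 21771/232882) = 2*(1/4335)*6418 - 1*(-53292489417/31602320282) = 12836/4335 + 53292489417/31602320282 = 636670324762447/136996058422470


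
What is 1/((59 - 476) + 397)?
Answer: -1/20 ≈ -0.050000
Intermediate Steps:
1/((59 - 476) + 397) = 1/(-417 + 397) = 1/(-20) = -1/20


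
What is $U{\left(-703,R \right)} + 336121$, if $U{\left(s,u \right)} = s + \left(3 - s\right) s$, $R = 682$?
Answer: $-160900$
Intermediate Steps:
$U{\left(s,u \right)} = s + s \left(3 - s\right)$
$U{\left(-703,R \right)} + 336121 = - 703 \left(4 - -703\right) + 336121 = - 703 \left(4 + 703\right) + 336121 = \left(-703\right) 707 + 336121 = -497021 + 336121 = -160900$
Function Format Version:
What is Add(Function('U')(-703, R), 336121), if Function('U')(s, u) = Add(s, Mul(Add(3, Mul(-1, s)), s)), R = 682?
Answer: -160900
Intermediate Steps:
Function('U')(s, u) = Add(s, Mul(s, Add(3, Mul(-1, s))))
Add(Function('U')(-703, R), 336121) = Add(Mul(-703, Add(4, Mul(-1, -703))), 336121) = Add(Mul(-703, Add(4, 703)), 336121) = Add(Mul(-703, 707), 336121) = Add(-497021, 336121) = -160900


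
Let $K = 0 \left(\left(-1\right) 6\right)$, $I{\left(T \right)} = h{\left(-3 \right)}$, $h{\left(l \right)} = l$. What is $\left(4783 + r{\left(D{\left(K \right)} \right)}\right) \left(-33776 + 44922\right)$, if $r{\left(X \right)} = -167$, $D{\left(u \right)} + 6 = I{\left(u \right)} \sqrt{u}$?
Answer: $51449936$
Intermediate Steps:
$I{\left(T \right)} = -3$
$K = 0$ ($K = 0 \left(-6\right) = 0$)
$D{\left(u \right)} = -6 - 3 \sqrt{u}$
$\left(4783 + r{\left(D{\left(K \right)} \right)}\right) \left(-33776 + 44922\right) = \left(4783 - 167\right) \left(-33776 + 44922\right) = 4616 \cdot 11146 = 51449936$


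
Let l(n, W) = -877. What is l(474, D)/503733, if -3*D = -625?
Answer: -877/503733 ≈ -0.0017410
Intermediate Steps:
D = 625/3 (D = -⅓*(-625) = 625/3 ≈ 208.33)
l(474, D)/503733 = -877/503733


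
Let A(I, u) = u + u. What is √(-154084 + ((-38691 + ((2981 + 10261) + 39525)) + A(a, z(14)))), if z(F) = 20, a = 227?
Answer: 216*I*√3 ≈ 374.12*I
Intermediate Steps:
A(I, u) = 2*u
√(-154084 + ((-38691 + ((2981 + 10261) + 39525)) + A(a, z(14)))) = √(-154084 + ((-38691 + ((2981 + 10261) + 39525)) + 2*20)) = √(-154084 + ((-38691 + (13242 + 39525)) + 40)) = √(-154084 + ((-38691 + 52767) + 40)) = √(-154084 + (14076 + 40)) = √(-154084 + 14116) = √(-139968) = 216*I*√3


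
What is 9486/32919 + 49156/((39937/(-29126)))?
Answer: -15710111558494/438228701 ≈ -35849.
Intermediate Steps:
9486/32919 + 49156/((39937/(-29126))) = 9486*(1/32919) + 49156/((39937*(-1/29126))) = 3162/10973 + 49156/(-39937/29126) = 3162/10973 + 49156*(-29126/39937) = 3162/10973 - 1431717656/39937 = -15710111558494/438228701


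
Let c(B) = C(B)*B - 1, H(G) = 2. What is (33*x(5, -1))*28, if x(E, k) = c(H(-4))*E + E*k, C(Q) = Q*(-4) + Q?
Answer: -64680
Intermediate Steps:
C(Q) = -3*Q (C(Q) = -4*Q + Q = -3*Q)
c(B) = -1 - 3*B² (c(B) = (-3*B)*B - 1 = -3*B² - 1 = -1 - 3*B²)
x(E, k) = -13*E + E*k (x(E, k) = (-1 - 3*2²)*E + E*k = (-1 - 3*4)*E + E*k = (-1 - 12)*E + E*k = -13*E + E*k)
(33*x(5, -1))*28 = (33*(5*(-13 - 1)))*28 = (33*(5*(-14)))*28 = (33*(-70))*28 = -2310*28 = -64680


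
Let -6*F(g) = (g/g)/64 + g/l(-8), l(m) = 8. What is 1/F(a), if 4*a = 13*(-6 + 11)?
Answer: -384/131 ≈ -2.9313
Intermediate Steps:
a = 65/4 (a = (13*(-6 + 11))/4 = (13*5)/4 = (¼)*65 = 65/4 ≈ 16.250)
F(g) = -1/384 - g/48 (F(g) = -((g/g)/64 + g/8)/6 = -(1*(1/64) + g*(⅛))/6 = -(1/64 + g/8)/6 = -1/384 - g/48)
1/F(a) = 1/(-1/384 - 1/48*65/4) = 1/(-1/384 - 65/192) = 1/(-131/384) = -384/131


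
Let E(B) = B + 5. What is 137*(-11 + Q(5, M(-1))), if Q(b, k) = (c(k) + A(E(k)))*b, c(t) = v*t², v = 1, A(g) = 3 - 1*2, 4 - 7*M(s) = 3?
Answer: -39593/49 ≈ -808.02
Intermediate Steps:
E(B) = 5 + B
M(s) = ⅐ (M(s) = 4/7 - ⅐*3 = 4/7 - 3/7 = ⅐)
A(g) = 1 (A(g) = 3 - 2 = 1)
c(t) = t² (c(t) = 1*t² = t²)
Q(b, k) = b*(1 + k²) (Q(b, k) = (k² + 1)*b = (1 + k²)*b = b*(1 + k²))
137*(-11 + Q(5, M(-1))) = 137*(-11 + 5*(1 + (⅐)²)) = 137*(-11 + 5*(1 + 1/49)) = 137*(-11 + 5*(50/49)) = 137*(-11 + 250/49) = 137*(-289/49) = -39593/49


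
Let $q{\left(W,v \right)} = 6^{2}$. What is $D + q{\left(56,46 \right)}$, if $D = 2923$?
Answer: $2959$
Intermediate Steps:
$q{\left(W,v \right)} = 36$
$D + q{\left(56,46 \right)} = 2923 + 36 = 2959$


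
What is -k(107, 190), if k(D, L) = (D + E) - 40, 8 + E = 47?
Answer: -106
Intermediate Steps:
E = 39 (E = -8 + 47 = 39)
k(D, L) = -1 + D (k(D, L) = (D + 39) - 40 = (39 + D) - 40 = -1 + D)
-k(107, 190) = -(-1 + 107) = -1*106 = -106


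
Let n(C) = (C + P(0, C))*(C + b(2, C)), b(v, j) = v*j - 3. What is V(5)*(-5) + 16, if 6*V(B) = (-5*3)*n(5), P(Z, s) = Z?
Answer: 766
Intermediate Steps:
b(v, j) = -3 + j*v (b(v, j) = j*v - 3 = -3 + j*v)
n(C) = C*(-3 + 3*C) (n(C) = (C + 0)*(C + (-3 + C*2)) = C*(C + (-3 + 2*C)) = C*(-3 + 3*C))
V(B) = -150 (V(B) = ((-5*3)*(3*5*(-1 + 5)))/6 = (-45*5*4)/6 = (-15*60)/6 = (⅙)*(-900) = -150)
V(5)*(-5) + 16 = -150*(-5) + 16 = 750 + 16 = 766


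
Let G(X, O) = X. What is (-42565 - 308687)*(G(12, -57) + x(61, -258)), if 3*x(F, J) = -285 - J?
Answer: -1053756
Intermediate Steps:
x(F, J) = -95 - J/3 (x(F, J) = (-285 - J)/3 = -95 - J/3)
(-42565 - 308687)*(G(12, -57) + x(61, -258)) = (-42565 - 308687)*(12 + (-95 - 1/3*(-258))) = -351252*(12 + (-95 + 86)) = -351252*(12 - 9) = -351252*3 = -1053756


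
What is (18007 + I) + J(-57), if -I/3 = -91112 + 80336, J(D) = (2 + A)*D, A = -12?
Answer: 50905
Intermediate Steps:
J(D) = -10*D (J(D) = (2 - 12)*D = -10*D)
I = 32328 (I = -3*(-91112 + 80336) = -3*(-10776) = 32328)
(18007 + I) + J(-57) = (18007 + 32328) - 10*(-57) = 50335 + 570 = 50905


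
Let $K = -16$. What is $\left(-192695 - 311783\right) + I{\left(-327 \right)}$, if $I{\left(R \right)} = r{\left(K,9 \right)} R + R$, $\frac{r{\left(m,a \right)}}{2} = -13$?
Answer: $-496303$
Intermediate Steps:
$r{\left(m,a \right)} = -26$ ($r{\left(m,a \right)} = 2 \left(-13\right) = -26$)
$I{\left(R \right)} = - 25 R$ ($I{\left(R \right)} = - 26 R + R = - 25 R$)
$\left(-192695 - 311783\right) + I{\left(-327 \right)} = \left(-192695 - 311783\right) - -8175 = -504478 + 8175 = -496303$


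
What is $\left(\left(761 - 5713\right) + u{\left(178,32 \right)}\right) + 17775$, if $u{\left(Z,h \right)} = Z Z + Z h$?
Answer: $50203$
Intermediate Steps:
$u{\left(Z,h \right)} = Z^{2} + Z h$
$\left(\left(761 - 5713\right) + u{\left(178,32 \right)}\right) + 17775 = \left(\left(761 - 5713\right) + 178 \left(178 + 32\right)\right) + 17775 = \left(-4952 + 178 \cdot 210\right) + 17775 = \left(-4952 + 37380\right) + 17775 = 32428 + 17775 = 50203$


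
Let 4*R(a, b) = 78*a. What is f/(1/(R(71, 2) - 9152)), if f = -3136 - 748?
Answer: 30168970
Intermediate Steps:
R(a, b) = 39*a/2 (R(a, b) = (78*a)/4 = 39*a/2)
f = -3884
f/(1/(R(71, 2) - 9152)) = -3884/(1/((39/2)*71 - 9152)) = -3884/(1/(2769/2 - 9152)) = -3884/(1/(-15535/2)) = -3884/(-2/15535) = -3884*(-15535/2) = 30168970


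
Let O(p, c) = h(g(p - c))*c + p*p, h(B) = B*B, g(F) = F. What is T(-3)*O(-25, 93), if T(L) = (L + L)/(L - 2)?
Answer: 7773342/5 ≈ 1.5547e+6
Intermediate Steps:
T(L) = 2*L/(-2 + L) (T(L) = (2*L)/(-2 + L) = 2*L/(-2 + L))
h(B) = B**2
O(p, c) = p**2 + c*(p - c)**2 (O(p, c) = (p - c)**2*c + p*p = c*(p - c)**2 + p**2 = p**2 + c*(p - c)**2)
T(-3)*O(-25, 93) = (2*(-3)/(-2 - 3))*((-25)**2 + 93*(93 - 1*(-25))**2) = (2*(-3)/(-5))*(625 + 93*(93 + 25)**2) = (2*(-3)*(-1/5))*(625 + 93*118**2) = 6*(625 + 93*13924)/5 = 6*(625 + 1294932)/5 = (6/5)*1295557 = 7773342/5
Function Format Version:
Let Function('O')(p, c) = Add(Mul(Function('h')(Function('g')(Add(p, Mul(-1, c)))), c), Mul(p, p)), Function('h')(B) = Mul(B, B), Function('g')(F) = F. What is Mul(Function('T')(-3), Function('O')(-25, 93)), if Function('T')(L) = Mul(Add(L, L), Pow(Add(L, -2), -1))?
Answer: Rational(7773342, 5) ≈ 1.5547e+6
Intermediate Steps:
Function('T')(L) = Mul(2, L, Pow(Add(-2, L), -1)) (Function('T')(L) = Mul(Mul(2, L), Pow(Add(-2, L), -1)) = Mul(2, L, Pow(Add(-2, L), -1)))
Function('h')(B) = Pow(B, 2)
Function('O')(p, c) = Add(Pow(p, 2), Mul(c, Pow(Add(p, Mul(-1, c)), 2))) (Function('O')(p, c) = Add(Mul(Pow(Add(p, Mul(-1, c)), 2), c), Mul(p, p)) = Add(Mul(c, Pow(Add(p, Mul(-1, c)), 2)), Pow(p, 2)) = Add(Pow(p, 2), Mul(c, Pow(Add(p, Mul(-1, c)), 2))))
Mul(Function('T')(-3), Function('O')(-25, 93)) = Mul(Mul(2, -3, Pow(Add(-2, -3), -1)), Add(Pow(-25, 2), Mul(93, Pow(Add(93, Mul(-1, -25)), 2)))) = Mul(Mul(2, -3, Pow(-5, -1)), Add(625, Mul(93, Pow(Add(93, 25), 2)))) = Mul(Mul(2, -3, Rational(-1, 5)), Add(625, Mul(93, Pow(118, 2)))) = Mul(Rational(6, 5), Add(625, Mul(93, 13924))) = Mul(Rational(6, 5), Add(625, 1294932)) = Mul(Rational(6, 5), 1295557) = Rational(7773342, 5)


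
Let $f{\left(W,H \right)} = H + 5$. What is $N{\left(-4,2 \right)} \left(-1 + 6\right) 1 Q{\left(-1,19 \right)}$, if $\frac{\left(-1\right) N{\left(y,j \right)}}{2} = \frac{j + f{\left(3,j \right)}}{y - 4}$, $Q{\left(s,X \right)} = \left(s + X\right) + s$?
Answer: $\frac{765}{4} \approx 191.25$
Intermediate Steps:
$f{\left(W,H \right)} = 5 + H$
$Q{\left(s,X \right)} = X + 2 s$ ($Q{\left(s,X \right)} = \left(X + s\right) + s = X + 2 s$)
$N{\left(y,j \right)} = - \frac{2 \left(5 + 2 j\right)}{-4 + y}$ ($N{\left(y,j \right)} = - 2 \frac{j + \left(5 + j\right)}{y - 4} = - 2 \frac{5 + 2 j}{-4 + y} = - \frac{2 \left(5 + 2 j\right)}{-4 + y}$)
$N{\left(-4,2 \right)} \left(-1 + 6\right) 1 Q{\left(-1,19 \right)} = \frac{2 \left(-5 - 4\right)}{-4 - 4} \left(-1 + 6\right) 1 \left(19 + 2 \left(-1\right)\right) = \frac{2 \left(-5 - 4\right)}{-8} \cdot 5 \cdot 1 \left(19 - 2\right) = 2 \left(- \frac{1}{8}\right) \left(-9\right) 5 \cdot 1 \cdot 17 = \frac{9}{4} \cdot 5 \cdot 1 \cdot 17 = \frac{45}{4} \cdot 1 \cdot 17 = \frac{45}{4} \cdot 17 = \frac{765}{4}$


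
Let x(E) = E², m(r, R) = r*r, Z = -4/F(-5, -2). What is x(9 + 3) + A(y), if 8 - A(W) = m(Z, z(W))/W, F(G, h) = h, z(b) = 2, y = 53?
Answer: 8052/53 ≈ 151.92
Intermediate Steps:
Z = 2 (Z = -4/(-2) = -4*(-½) = 2)
m(r, R) = r²
A(W) = 8 - 4/W (A(W) = 8 - 2²/W = 8 - 4/W)
x(9 + 3) + A(y) = (9 + 3)² + (8 - 4/53) = 12² + (8 - 4*1/53) = 144 + (8 - 4/53) = 144 + 420/53 = 8052/53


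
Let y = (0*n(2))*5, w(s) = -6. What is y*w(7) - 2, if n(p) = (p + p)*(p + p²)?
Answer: -2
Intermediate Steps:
n(p) = 2*p*(p + p²) (n(p) = (2*p)*(p + p²) = 2*p*(p + p²))
y = 0 (y = (0*(2*2²*(1 + 2)))*5 = (0*(2*4*3))*5 = (0*24)*5 = 0*5 = 0)
y*w(7) - 2 = 0*(-6) - 2 = 0 - 2 = -2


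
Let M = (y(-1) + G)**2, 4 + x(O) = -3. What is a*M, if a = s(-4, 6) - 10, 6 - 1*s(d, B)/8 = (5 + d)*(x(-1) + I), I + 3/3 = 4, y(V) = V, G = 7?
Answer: 2520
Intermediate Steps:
x(O) = -7 (x(O) = -4 - 3 = -7)
I = 3 (I = -1 + 4 = 3)
s(d, B) = 208 + 32*d (s(d, B) = 48 - 8*(5 + d)*(-7 + 3) = 48 - 8*(5 + d)*(-4) = 48 - 8*(-20 - 4*d) = 48 + (160 + 32*d) = 208 + 32*d)
a = 70 (a = (208 + 32*(-4)) - 10 = (208 - 128) - 10 = 80 - 10 = 70)
M = 36 (M = (-1 + 7)**2 = 6**2 = 36)
a*M = 70*36 = 2520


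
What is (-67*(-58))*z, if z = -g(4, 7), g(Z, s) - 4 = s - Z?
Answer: -27202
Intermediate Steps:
g(Z, s) = 4 + s - Z (g(Z, s) = 4 + (s - Z) = 4 + s - Z)
z = -7 (z = -(4 + 7 - 1*4) = -(4 + 7 - 4) = -1*7 = -7)
(-67*(-58))*z = -67*(-58)*(-7) = 3886*(-7) = -27202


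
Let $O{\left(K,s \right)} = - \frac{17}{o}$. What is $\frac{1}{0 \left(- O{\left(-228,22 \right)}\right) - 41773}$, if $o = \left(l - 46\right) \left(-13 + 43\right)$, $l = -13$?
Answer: $- \frac{1}{41773} \approx -2.3939 \cdot 10^{-5}$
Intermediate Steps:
$o = -1770$ ($o = \left(-13 - 46\right) \left(-13 + 43\right) = \left(-59\right) 30 = -1770$)
$O{\left(K,s \right)} = \frac{17}{1770}$ ($O{\left(K,s \right)} = - \frac{17}{-1770} = \left(-17\right) \left(- \frac{1}{1770}\right) = \frac{17}{1770}$)
$\frac{1}{0 \left(- O{\left(-228,22 \right)}\right) - 41773} = \frac{1}{0 \left(\left(-1\right) \frac{17}{1770}\right) - 41773} = \frac{1}{0 \left(- \frac{17}{1770}\right) - 41773} = \frac{1}{0 - 41773} = \frac{1}{-41773} = - \frac{1}{41773}$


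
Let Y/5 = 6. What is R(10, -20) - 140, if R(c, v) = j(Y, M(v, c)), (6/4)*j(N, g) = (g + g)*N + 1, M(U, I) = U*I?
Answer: -24418/3 ≈ -8139.3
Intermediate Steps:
M(U, I) = I*U
Y = 30 (Y = 5*6 = 30)
j(N, g) = ⅔ + 4*N*g/3 (j(N, g) = 2*((g + g)*N + 1)/3 = 2*((2*g)*N + 1)/3 = 2*(2*N*g + 1)/3 = 2*(1 + 2*N*g)/3 = ⅔ + 4*N*g/3)
R(c, v) = ⅔ + 40*c*v (R(c, v) = ⅔ + (4/3)*30*(c*v) = ⅔ + 40*c*v)
R(10, -20) - 140 = (⅔ + 40*10*(-20)) - 140 = (⅔ - 8000) - 140 = -23998/3 - 140 = -24418/3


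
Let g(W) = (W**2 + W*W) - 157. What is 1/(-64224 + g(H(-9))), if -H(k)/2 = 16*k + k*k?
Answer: -1/32629 ≈ -3.0648e-5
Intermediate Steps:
H(k) = -32*k - 2*k**2 (H(k) = -2*(16*k + k*k) = -2*(16*k + k**2) = -2*(k**2 + 16*k) = -32*k - 2*k**2)
g(W) = -157 + 2*W**2 (g(W) = (W**2 + W**2) - 157 = 2*W**2 - 157 = -157 + 2*W**2)
1/(-64224 + g(H(-9))) = 1/(-64224 + (-157 + 2*(-2*(-9)*(16 - 9))**2)) = 1/(-64224 + (-157 + 2*(-2*(-9)*7)**2)) = 1/(-64224 + (-157 + 2*126**2)) = 1/(-64224 + (-157 + 2*15876)) = 1/(-64224 + (-157 + 31752)) = 1/(-64224 + 31595) = 1/(-32629) = -1/32629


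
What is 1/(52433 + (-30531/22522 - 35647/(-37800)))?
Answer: 425665800/22318759276367 ≈ 1.9072e-5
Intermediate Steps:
1/(52433 + (-30531/22522 - 35647/(-37800))) = 1/(52433 + (-30531*1/22522 - 35647*(-1/37800))) = 1/(52433 + (-30531/22522 + 35647/37800)) = 1/(52433 - 175615033/425665800) = 1/(22318759276367/425665800) = 425665800/22318759276367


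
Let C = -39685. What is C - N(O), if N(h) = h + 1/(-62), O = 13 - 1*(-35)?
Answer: -2463445/62 ≈ -39733.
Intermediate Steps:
O = 48 (O = 13 + 35 = 48)
N(h) = -1/62 + h (N(h) = h - 1/62 = -1/62 + h)
C - N(O) = -39685 - (-1/62 + 48) = -39685 - 1*2975/62 = -39685 - 2975/62 = -2463445/62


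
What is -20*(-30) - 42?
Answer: 558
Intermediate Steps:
-20*(-30) - 42 = 600 - 42 = 558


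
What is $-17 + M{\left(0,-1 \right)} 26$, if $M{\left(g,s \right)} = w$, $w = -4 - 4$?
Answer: $-225$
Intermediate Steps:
$w = -8$ ($w = -4 - 4 = -8$)
$M{\left(g,s \right)} = -8$
$-17 + M{\left(0,-1 \right)} 26 = -17 - 208 = -225$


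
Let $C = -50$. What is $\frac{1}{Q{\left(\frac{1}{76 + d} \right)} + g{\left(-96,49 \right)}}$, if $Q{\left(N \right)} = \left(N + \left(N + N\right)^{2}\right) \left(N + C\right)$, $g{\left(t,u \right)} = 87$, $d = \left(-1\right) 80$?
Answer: $\frac{1}{87} \approx 0.011494$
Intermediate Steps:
$d = -80$
$Q{\left(N \right)} = \left(-50 + N\right) \left(N + 4 N^{2}\right)$ ($Q{\left(N \right)} = \left(N + \left(N + N\right)^{2}\right) \left(N - 50\right) = \left(N + \left(2 N\right)^{2}\right) \left(-50 + N\right) = \left(N + 4 N^{2}\right) \left(-50 + N\right) = \left(-50 + N\right) \left(N + 4 N^{2}\right)$)
$\frac{1}{Q{\left(\frac{1}{76 + d} \right)} + g{\left(-96,49 \right)}} = \frac{1}{\frac{-50 - \frac{199}{76 - 80} + 4 \left(\frac{1}{76 - 80}\right)^{2}}{76 - 80} + 87} = \frac{1}{\frac{-50 - \frac{199}{-4} + 4 \left(\frac{1}{-4}\right)^{2}}{-4} + 87} = \frac{1}{- \frac{-50 - - \frac{199}{4} + 4 \left(- \frac{1}{4}\right)^{2}}{4} + 87} = \frac{1}{- \frac{-50 + \frac{199}{4} + 4 \cdot \frac{1}{16}}{4} + 87} = \frac{1}{- \frac{-50 + \frac{199}{4} + \frac{1}{4}}{4} + 87} = \frac{1}{\left(- \frac{1}{4}\right) 0 + 87} = \frac{1}{0 + 87} = \frac{1}{87}$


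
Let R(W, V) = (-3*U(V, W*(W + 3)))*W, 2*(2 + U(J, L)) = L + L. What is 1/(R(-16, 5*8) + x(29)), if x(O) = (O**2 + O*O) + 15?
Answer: 1/11585 ≈ 8.6318e-5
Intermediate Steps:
x(O) = 15 + 2*O**2 (x(O) = (O**2 + O**2) + 15 = 2*O**2 + 15 = 15 + 2*O**2)
U(J, L) = -2 + L (U(J, L) = -2 + (L + L)/2 = -2 + (2*L)/2 = -2 + L)
R(W, V) = W*(6 - 3*W*(3 + W)) (R(W, V) = (-3*(-2 + W*(W + 3)))*W = (-3*(-2 + W*(3 + W)))*W = (6 - 3*W*(3 + W))*W = W*(6 - 3*W*(3 + W)))
1/(R(-16, 5*8) + x(29)) = 1/(-3*(-16)*(-2 - 16*(3 - 16)) + (15 + 2*29**2)) = 1/(-3*(-16)*(-2 - 16*(-13)) + (15 + 2*841)) = 1/(-3*(-16)*(-2 + 208) + (15 + 1682)) = 1/(-3*(-16)*206 + 1697) = 1/(9888 + 1697) = 1/11585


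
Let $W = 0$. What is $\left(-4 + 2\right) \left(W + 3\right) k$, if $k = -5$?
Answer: $30$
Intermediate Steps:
$\left(-4 + 2\right) \left(W + 3\right) k = \left(-4 + 2\right) \left(0 + 3\right) \left(-5\right) = \left(-2\right) 3 \left(-5\right) = \left(-6\right) \left(-5\right) = 30$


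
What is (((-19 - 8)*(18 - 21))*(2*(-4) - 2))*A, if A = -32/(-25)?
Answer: -5184/5 ≈ -1036.8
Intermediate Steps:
A = 32/25 (A = -32*(-1/25) = 32/25 ≈ 1.2800)
(((-19 - 8)*(18 - 21))*(2*(-4) - 2))*A = (((-19 - 8)*(18 - 21))*(2*(-4) - 2))*(32/25) = ((-27*(-3))*(-8 - 2))*(32/25) = (81*(-10))*(32/25) = -810*32/25 = -5184/5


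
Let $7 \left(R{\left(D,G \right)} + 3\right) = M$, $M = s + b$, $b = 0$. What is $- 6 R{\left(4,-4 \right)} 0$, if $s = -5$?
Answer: $0$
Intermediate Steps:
$M = -5$ ($M = -5 + 0 = -5$)
$R{\left(D,G \right)} = - \frac{26}{7}$ ($R{\left(D,G \right)} = -3 + \frac{1}{7} \left(-5\right) = -3 - \frac{5}{7} = - \frac{26}{7}$)
$- 6 R{\left(4,-4 \right)} 0 = \left(-6\right) \left(- \frac{26}{7}\right) 0 = \frac{156}{7} \cdot 0 = 0$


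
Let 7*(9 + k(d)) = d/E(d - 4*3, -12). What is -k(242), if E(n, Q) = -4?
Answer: 247/14 ≈ 17.643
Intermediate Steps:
k(d) = -9 - d/28 (k(d) = -9 + (d/(-4))/7 = -9 + (d*(-1/4))/7 = -9 + (-d/4)/7 = -9 - d/28)
-k(242) = -(-9 - 1/28*242) = -(-9 - 121/14) = -1*(-247/14) = 247/14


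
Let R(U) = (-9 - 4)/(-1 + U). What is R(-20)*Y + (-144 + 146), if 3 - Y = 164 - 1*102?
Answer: -725/21 ≈ -34.524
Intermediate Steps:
R(U) = -13/(-1 + U)
Y = -59 (Y = 3 - (164 - 1*102) = 3 - (164 - 102) = 3 - 1*62 = 3 - 62 = -59)
R(-20)*Y + (-144 + 146) = -13/(-1 - 20)*(-59) + (-144 + 146) = -13/(-21)*(-59) + 2 = -13*(-1/21)*(-59) + 2 = (13/21)*(-59) + 2 = -767/21 + 2 = -725/21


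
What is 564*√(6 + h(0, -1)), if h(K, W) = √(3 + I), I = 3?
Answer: 564*√(6 + √6) ≈ 1639.4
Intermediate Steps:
h(K, W) = √6 (h(K, W) = √(3 + 3) = √6)
564*√(6 + h(0, -1)) = 564*√(6 + √6)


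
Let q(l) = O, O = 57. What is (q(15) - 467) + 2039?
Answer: 1629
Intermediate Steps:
q(l) = 57
(q(15) - 467) + 2039 = (57 - 467) + 2039 = -410 + 2039 = 1629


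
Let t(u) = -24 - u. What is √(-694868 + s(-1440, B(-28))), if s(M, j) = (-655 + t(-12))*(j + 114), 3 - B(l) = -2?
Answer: I*√774241 ≈ 879.91*I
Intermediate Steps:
B(l) = 5 (B(l) = 3 - 1*(-2) = 3 + 2 = 5)
s(M, j) = -76038 - 667*j (s(M, j) = (-655 + (-24 - 1*(-12)))*(j + 114) = (-655 + (-24 + 12))*(114 + j) = (-655 - 12)*(114 + j) = -667*(114 + j) = -76038 - 667*j)
√(-694868 + s(-1440, B(-28))) = √(-694868 + (-76038 - 667*5)) = √(-694868 + (-76038 - 3335)) = √(-694868 - 79373) = √(-774241) = I*√774241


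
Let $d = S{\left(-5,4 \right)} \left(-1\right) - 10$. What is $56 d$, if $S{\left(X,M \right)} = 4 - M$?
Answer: $-560$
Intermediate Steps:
$d = -10$ ($d = \left(4 - 4\right) \left(-1\right) - 10 = 0 \left(-1\right) - 10 = 0 - 10 = -10$)
$56 d = 56 \left(-10\right) = -560$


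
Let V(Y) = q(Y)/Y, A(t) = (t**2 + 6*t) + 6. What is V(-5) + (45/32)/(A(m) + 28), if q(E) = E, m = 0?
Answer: 1133/1088 ≈ 1.0414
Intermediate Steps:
A(t) = 6 + t**2 + 6*t
V(Y) = 1 (V(Y) = Y/Y = 1)
V(-5) + (45/32)/(A(m) + 28) = 1 + (45/32)/((6 + 0**2 + 6*0) + 28) = 1 + (45*(1/32))/((6 + 0 + 0) + 28) = 1 + 45/(32*(6 + 28)) = 1 + (45/32)/34 = 1 + (45/32)*(1/34) = 1 + 45/1088 = 1133/1088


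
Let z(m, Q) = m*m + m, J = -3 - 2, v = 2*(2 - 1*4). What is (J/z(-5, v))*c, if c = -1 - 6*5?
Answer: 31/4 ≈ 7.7500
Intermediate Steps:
v = -4 (v = 2*(2 - 4) = 2*(-2) = -4)
J = -5
z(m, Q) = m + m² (z(m, Q) = m² + m = m + m²)
c = -31 (c = -1 - 30 = -31)
(J/z(-5, v))*c = -5*(-1/(5*(1 - 5)))*(-31) = -5/((-5*(-4)))*(-31) = -5/20*(-31) = -5*1/20*(-31) = -¼*(-31) = 31/4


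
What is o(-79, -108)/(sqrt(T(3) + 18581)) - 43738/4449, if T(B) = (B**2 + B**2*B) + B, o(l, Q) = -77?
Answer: -43738/4449 - 11*sqrt(95)/190 ≈ -10.395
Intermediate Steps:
T(B) = B + B**2 + B**3 (T(B) = (B**2 + B**3) + B = B + B**2 + B**3)
o(-79, -108)/(sqrt(T(3) + 18581)) - 43738/4449 = -77/sqrt(3*(1 + 3 + 3**2) + 18581) - 43738/4449 = -77/sqrt(3*(1 + 3 + 9) + 18581) - 43738*1/4449 = -77/sqrt(3*13 + 18581) - 43738/4449 = -77/sqrt(39 + 18581) - 43738/4449 = -77*sqrt(95)/1330 - 43738/4449 = -11*sqrt(95)/190 - 43738/4449 = -43738/4449 - 11*sqrt(95)/190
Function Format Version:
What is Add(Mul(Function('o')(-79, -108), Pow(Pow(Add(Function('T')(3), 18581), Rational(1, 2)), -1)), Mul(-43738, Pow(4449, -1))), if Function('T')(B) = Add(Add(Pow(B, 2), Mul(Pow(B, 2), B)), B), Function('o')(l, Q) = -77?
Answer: Add(Rational(-43738, 4449), Mul(Rational(-11, 190), Pow(95, Rational(1, 2)))) ≈ -10.395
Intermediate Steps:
Function('T')(B) = Add(B, Pow(B, 2), Pow(B, 3)) (Function('T')(B) = Add(Add(Pow(B, 2), Pow(B, 3)), B) = Add(B, Pow(B, 2), Pow(B, 3)))
Add(Mul(Function('o')(-79, -108), Pow(Pow(Add(Function('T')(3), 18581), Rational(1, 2)), -1)), Mul(-43738, Pow(4449, -1))) = Add(Mul(-77, Pow(Pow(Add(Mul(3, Add(1, 3, Pow(3, 2))), 18581), Rational(1, 2)), -1)), Mul(-43738, Pow(4449, -1))) = Add(Mul(-77, Pow(Pow(Add(Mul(3, Add(1, 3, 9)), 18581), Rational(1, 2)), -1)), Mul(-43738, Rational(1, 4449))) = Add(Mul(-77, Pow(Pow(Add(Mul(3, 13), 18581), Rational(1, 2)), -1)), Rational(-43738, 4449)) = Add(Mul(-77, Pow(Pow(Add(39, 18581), Rational(1, 2)), -1)), Rational(-43738, 4449)) = Add(Mul(-77, Pow(Pow(18620, Rational(1, 2)), -1)), Rational(-43738, 4449)) = Add(Mul(-77, Pow(Mul(14, Pow(95, Rational(1, 2))), -1)), Rational(-43738, 4449)) = Add(Mul(-77, Mul(Rational(1, 1330), Pow(95, Rational(1, 2)))), Rational(-43738, 4449)) = Add(Mul(Rational(-11, 190), Pow(95, Rational(1, 2))), Rational(-43738, 4449)) = Add(Rational(-43738, 4449), Mul(Rational(-11, 190), Pow(95, Rational(1, 2))))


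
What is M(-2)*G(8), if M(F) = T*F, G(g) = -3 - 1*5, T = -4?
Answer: -64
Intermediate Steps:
G(g) = -8 (G(g) = -3 - 5 = -8)
M(F) = -4*F
M(-2)*G(8) = -4*(-2)*(-8) = 8*(-8) = -64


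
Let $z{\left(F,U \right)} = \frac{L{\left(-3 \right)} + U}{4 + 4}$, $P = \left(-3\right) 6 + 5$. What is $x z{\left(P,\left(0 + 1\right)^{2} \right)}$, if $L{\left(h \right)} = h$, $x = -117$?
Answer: $\frac{117}{4} \approx 29.25$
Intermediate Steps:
$P = -13$ ($P = -18 + 5 = -13$)
$z{\left(F,U \right)} = - \frac{3}{8} + \frac{U}{8}$ ($z{\left(F,U \right)} = \frac{-3 + U}{4 + 4} = \frac{-3 + U}{8} = \left(-3 + U\right) \frac{1}{8} = - \frac{3}{8} + \frac{U}{8}$)
$x z{\left(P,\left(0 + 1\right)^{2} \right)} = - 117 \left(- \frac{3}{8} + \frac{\left(0 + 1\right)^{2}}{8}\right) = - 117 \left(- \frac{3}{8} + \frac{1^{2}}{8}\right) = - 117 \left(- \frac{3}{8} + \frac{1}{8} \cdot 1\right) = - 117 \left(- \frac{3}{8} + \frac{1}{8}\right) = \left(-117\right) \left(- \frac{1}{4}\right) = \frac{117}{4}$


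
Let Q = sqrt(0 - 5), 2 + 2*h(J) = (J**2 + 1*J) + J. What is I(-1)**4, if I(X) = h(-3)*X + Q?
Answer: 281/16 + 19*I*sqrt(5)/2 ≈ 17.563 + 21.243*I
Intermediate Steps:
h(J) = -1 + J + J**2/2 (h(J) = -1 + ((J**2 + 1*J) + J)/2 = -1 + ((J**2 + J) + J)/2 = -1 + ((J + J**2) + J)/2 = -1 + (J**2 + 2*J)/2 = -1 + (J + J**2/2) = -1 + J + J**2/2)
Q = I*sqrt(5) (Q = sqrt(-5) = I*sqrt(5) ≈ 2.2361*I)
I(X) = X/2 + I*sqrt(5) (I(X) = (-1 - 3 + (1/2)*(-3)**2)*X + I*sqrt(5) = (-1 - 3 + (1/2)*9)*X + I*sqrt(5) = (-1 - 3 + 9/2)*X + I*sqrt(5) = X/2 + I*sqrt(5))
I(-1)**4 = ((1/2)*(-1) + I*sqrt(5))**4 = (-1/2 + I*sqrt(5))**4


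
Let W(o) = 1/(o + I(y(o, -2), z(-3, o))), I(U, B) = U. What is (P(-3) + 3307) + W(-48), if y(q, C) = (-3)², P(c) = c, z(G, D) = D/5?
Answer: 128855/39 ≈ 3304.0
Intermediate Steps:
z(G, D) = D/5 (z(G, D) = D*(⅕) = D/5)
y(q, C) = 9
W(o) = 1/(9 + o) (W(o) = 1/(o + 9) = 1/(9 + o))
(P(-3) + 3307) + W(-48) = (-3 + 3307) + 1/(9 - 48) = 3304 + 1/(-39) = 3304 - 1/39 = 128855/39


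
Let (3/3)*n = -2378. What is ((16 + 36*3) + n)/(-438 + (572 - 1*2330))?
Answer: 1127/1098 ≈ 1.0264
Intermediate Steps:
n = -2378
((16 + 36*3) + n)/(-438 + (572 - 1*2330)) = ((16 + 36*3) - 2378)/(-438 + (572 - 1*2330)) = ((16 + 108) - 2378)/(-438 + (572 - 2330)) = (124 - 2378)/(-438 - 1758) = -2254/(-2196) = -2254*(-1/2196) = 1127/1098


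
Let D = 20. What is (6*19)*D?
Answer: 2280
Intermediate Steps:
(6*19)*D = (6*19)*20 = 114*20 = 2280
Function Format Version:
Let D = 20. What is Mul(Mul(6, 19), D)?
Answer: 2280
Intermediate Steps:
Mul(Mul(6, 19), D) = Mul(Mul(6, 19), 20) = Mul(114, 20) = 2280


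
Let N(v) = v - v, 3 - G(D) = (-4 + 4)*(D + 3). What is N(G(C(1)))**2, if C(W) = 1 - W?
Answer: 0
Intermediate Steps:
G(D) = 3 (G(D) = 3 - (-4 + 4)*(D + 3) = 3 - 0*(3 + D) = 3 - 1*0 = 3 + 0 = 3)
N(v) = 0
N(G(C(1)))**2 = 0**2 = 0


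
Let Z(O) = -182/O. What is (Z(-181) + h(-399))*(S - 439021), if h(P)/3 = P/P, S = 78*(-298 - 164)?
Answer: -344416325/181 ≈ -1.9029e+6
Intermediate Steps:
S = -36036 (S = 78*(-462) = -36036)
h(P) = 3 (h(P) = 3*(P/P) = 3*1 = 3)
(Z(-181) + h(-399))*(S - 439021) = (-182/(-181) + 3)*(-36036 - 439021) = (-182*(-1/181) + 3)*(-475057) = (182/181 + 3)*(-475057) = (725/181)*(-475057) = -344416325/181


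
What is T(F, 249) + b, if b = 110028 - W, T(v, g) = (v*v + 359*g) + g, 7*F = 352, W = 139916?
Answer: 3051752/49 ≈ 62281.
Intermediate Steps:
F = 352/7 (F = (⅐)*352 = 352/7 ≈ 50.286)
T(v, g) = v² + 360*g (T(v, g) = (v² + 359*g) + g = v² + 360*g)
b = -29888 (b = 110028 - 1*139916 = 110028 - 139916 = -29888)
T(F, 249) + b = ((352/7)² + 360*249) - 29888 = (123904/49 + 89640) - 29888 = 4516264/49 - 29888 = 3051752/49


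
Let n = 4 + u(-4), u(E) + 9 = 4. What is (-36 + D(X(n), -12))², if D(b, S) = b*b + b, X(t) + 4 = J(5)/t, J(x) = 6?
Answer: 2916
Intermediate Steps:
u(E) = -5 (u(E) = -9 + 4 = -5)
n = -1 (n = 4 - 5 = -1)
X(t) = -4 + 6/t
D(b, S) = b + b² (D(b, S) = b² + b = b + b²)
(-36 + D(X(n), -12))² = (-36 + (-4 + 6/(-1))*(1 + (-4 + 6/(-1))))² = (-36 + (-4 + 6*(-1))*(1 + (-4 + 6*(-1))))² = (-36 + (-4 - 6)*(1 + (-4 - 6)))² = (-36 - 10*(1 - 10))² = (-36 - 10*(-9))² = (-36 + 90)² = 54² = 2916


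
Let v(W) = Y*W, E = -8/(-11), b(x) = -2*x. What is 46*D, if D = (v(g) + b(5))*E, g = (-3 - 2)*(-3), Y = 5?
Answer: 23920/11 ≈ 2174.5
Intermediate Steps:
E = 8/11 (E = -8*(-1/11) = 8/11 ≈ 0.72727)
g = 15 (g = -5*(-3) = 15)
v(W) = 5*W
D = 520/11 (D = (5*15 - 2*5)*(8/11) = (75 - 10)*(8/11) = 65*(8/11) = 520/11 ≈ 47.273)
46*D = 46*(520/11) = 23920/11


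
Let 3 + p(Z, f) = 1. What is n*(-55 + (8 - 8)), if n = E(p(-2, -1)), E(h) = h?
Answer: 110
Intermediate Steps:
p(Z, f) = -2 (p(Z, f) = -3 + 1 = -2)
n = -2
n*(-55 + (8 - 8)) = -2*(-55 + (8 - 8)) = -2*(-55 + 0) = -2*(-55) = 110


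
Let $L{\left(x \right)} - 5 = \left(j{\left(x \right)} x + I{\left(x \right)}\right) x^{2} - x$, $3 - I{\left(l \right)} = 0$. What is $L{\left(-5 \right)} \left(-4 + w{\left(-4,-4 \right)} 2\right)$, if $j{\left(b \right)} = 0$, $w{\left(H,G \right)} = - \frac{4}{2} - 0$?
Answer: $-680$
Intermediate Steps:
$w{\left(H,G \right)} = -2$ ($w{\left(H,G \right)} = \left(-4\right) \frac{1}{2} + 0 = -2 + 0 = -2$)
$I{\left(l \right)} = 3$ ($I{\left(l \right)} = 3 - 0 = 3 + 0 = 3$)
$L{\left(x \right)} = 5 - x + 3 x^{2}$ ($L{\left(x \right)} = 5 + \left(\left(0 x + 3\right) x^{2} - x\right) = 5 + \left(\left(0 + 3\right) x^{2} - x\right) = 5 + \left(3 x^{2} - x\right) = 5 + \left(- x + 3 x^{2}\right) = 5 - x + 3 x^{2}$)
$L{\left(-5 \right)} \left(-4 + w{\left(-4,-4 \right)} 2\right) = \left(5 - -5 + 3 \left(-5\right)^{2}\right) \left(-4 - 4\right) = \left(5 + 5 + 3 \cdot 25\right) \left(-4 - 4\right) = \left(5 + 5 + 75\right) \left(-8\right) = 85 \left(-8\right) = -680$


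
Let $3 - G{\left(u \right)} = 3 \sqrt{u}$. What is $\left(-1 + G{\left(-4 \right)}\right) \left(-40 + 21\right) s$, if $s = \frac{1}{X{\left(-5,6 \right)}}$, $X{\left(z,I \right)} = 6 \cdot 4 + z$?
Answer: $-2 + 6 i \approx -2.0 + 6.0 i$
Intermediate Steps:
$X{\left(z,I \right)} = 24 + z$
$G{\left(u \right)} = 3 - 3 \sqrt{u}$
$s = \frac{1}{19}$ ($s = \frac{1}{24 - 5} = \frac{1}{19} \approx 0.052632$)
$\left(-1 + G{\left(-4 \right)}\right) \left(-40 + 21\right) s = \left(-1 + \left(3 - 3 \sqrt{-4}\right)\right) \left(-40 + 21\right) \frac{1}{19} = \left(-1 + \left(3 - 3 \cdot 2 i\right)\right) \left(-19\right) \frac{1}{19} = \left(-1 + \left(3 - 6 i\right)\right) \left(-19\right) \frac{1}{19} = \left(2 - 6 i\right) \left(-19\right) \frac{1}{19} = \left(-38 + 114 i\right) \frac{1}{19} = -2 + 6 i$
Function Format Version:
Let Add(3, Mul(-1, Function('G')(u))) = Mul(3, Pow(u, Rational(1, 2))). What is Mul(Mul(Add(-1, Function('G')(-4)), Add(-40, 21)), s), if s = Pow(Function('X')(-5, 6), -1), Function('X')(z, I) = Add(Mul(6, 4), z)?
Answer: Add(-2, Mul(6, I)) ≈ Add(-2.0000, Mul(6.0000, I))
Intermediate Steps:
Function('X')(z, I) = Add(24, z)
Function('G')(u) = Add(3, Mul(-3, Pow(u, Rational(1, 2)))) (Function('G')(u) = Add(3, Mul(-1, Mul(3, Pow(u, Rational(1, 2))))) = Add(3, Mul(-3, Pow(u, Rational(1, 2)))))
s = Rational(1, 19) (s = Pow(Add(24, -5), -1) = Pow(19, -1) = Rational(1, 19) ≈ 0.052632)
Mul(Mul(Add(-1, Function('G')(-4)), Add(-40, 21)), s) = Mul(Mul(Add(-1, Add(3, Mul(-3, Pow(-4, Rational(1, 2))))), Add(-40, 21)), Rational(1, 19)) = Mul(Mul(Add(-1, Add(3, Mul(-3, Mul(2, I)))), -19), Rational(1, 19)) = Mul(Mul(Add(-1, Add(3, Mul(-6, I))), -19), Rational(1, 19)) = Mul(Mul(Add(2, Mul(-6, I)), -19), Rational(1, 19)) = Mul(Add(-38, Mul(114, I)), Rational(1, 19)) = Add(-2, Mul(6, I))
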